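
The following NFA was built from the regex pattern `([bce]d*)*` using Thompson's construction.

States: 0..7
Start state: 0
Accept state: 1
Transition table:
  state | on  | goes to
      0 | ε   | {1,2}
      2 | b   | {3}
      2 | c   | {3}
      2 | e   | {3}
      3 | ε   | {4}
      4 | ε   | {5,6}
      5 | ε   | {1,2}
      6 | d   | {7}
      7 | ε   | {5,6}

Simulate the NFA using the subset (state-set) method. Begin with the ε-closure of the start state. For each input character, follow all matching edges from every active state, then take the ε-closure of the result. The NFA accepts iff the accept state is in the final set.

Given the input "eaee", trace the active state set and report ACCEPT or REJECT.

initial (ε-close {0}): {0,1,2}
'e' @ 1: {1,2,3,4,5,6}  ✓accept
'a' @ 2: {}  — state set empty
rest 'ee' ignored (set empty)
after full input: {}  (accept=1 not in)

Answer: REJECT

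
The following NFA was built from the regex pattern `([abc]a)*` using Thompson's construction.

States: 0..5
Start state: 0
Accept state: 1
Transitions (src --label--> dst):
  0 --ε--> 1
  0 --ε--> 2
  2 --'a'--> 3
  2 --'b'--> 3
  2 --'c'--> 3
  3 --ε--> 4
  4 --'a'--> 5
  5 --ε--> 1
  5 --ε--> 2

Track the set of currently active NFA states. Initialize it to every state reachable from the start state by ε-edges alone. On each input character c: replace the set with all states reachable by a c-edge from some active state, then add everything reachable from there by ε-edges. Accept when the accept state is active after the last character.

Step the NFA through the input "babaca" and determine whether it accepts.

S₀ = ε-closure({0}) = {0,1,2}
'b' @ 1: {3,4}
'a' @ 2: {1,2,5}  [accepting]
'b' @ 3: {3,4}
'a' @ 4: {1,2,5}  [accepting]
'c' @ 5: {3,4}
'a' @ 6: {1,2,5}  [accepting]
end set {1,2,5} — state 1 in

Answer: ACCEPT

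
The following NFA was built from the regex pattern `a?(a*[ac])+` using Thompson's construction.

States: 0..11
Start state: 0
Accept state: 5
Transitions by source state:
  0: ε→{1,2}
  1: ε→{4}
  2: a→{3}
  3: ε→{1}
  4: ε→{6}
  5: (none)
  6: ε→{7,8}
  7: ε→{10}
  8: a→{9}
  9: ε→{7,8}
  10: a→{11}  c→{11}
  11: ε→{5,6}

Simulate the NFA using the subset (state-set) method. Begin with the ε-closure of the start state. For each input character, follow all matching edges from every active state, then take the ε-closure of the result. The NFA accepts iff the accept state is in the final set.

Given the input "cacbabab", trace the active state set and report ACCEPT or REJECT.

Answer: REJECT

Steps:
start: ε-closure({0}) = {0,1,2,4,6,7,8,10}
'c' @ 1: {5,6,7,8,10,11}  ✓accept
'a' @ 2: {5,6,7,8,9,10,11}  ✓accept
'c' @ 3: {5,6,7,8,10,11}  ✓accept
'b' @ 4: {}  — no active states
rest 'abab' ignored (set empty)
final: {}; accept 5 not in set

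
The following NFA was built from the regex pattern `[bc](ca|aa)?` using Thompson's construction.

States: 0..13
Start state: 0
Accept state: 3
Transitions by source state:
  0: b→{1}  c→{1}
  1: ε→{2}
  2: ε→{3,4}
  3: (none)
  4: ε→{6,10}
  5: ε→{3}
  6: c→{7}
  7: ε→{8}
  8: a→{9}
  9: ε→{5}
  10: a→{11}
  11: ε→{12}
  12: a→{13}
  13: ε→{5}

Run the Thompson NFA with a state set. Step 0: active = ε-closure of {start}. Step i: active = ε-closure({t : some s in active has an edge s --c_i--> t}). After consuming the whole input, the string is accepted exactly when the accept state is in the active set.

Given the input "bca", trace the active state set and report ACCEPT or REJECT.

S₀ = ε-closure({0}) = {0}
'b' @ 1: {1,2,3,4,6,10}  (accept∈set)
'c' @ 2: {7,8}
'a' @ 3: {3,5,9}  (accept∈set)
after full input: {3,5,9}  (accept=3 in)

Answer: ACCEPT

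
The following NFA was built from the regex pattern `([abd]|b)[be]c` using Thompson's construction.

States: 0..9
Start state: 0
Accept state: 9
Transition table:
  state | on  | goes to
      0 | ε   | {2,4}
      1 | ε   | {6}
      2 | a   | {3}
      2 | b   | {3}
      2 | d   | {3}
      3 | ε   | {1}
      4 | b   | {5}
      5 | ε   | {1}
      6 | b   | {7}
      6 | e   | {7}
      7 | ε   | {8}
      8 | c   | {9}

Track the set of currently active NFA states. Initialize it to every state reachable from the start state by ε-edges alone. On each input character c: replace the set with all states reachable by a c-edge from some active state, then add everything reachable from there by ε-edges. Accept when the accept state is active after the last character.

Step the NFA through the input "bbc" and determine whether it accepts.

Answer: ACCEPT

Steps:
start: ε-closure({0}) = {0,2,4}
'b' @ 1: {1,3,5,6}
'b' @ 2: {7,8}
'c' @ 3: {9}  (accept∈set)
end set {9} — state 9 in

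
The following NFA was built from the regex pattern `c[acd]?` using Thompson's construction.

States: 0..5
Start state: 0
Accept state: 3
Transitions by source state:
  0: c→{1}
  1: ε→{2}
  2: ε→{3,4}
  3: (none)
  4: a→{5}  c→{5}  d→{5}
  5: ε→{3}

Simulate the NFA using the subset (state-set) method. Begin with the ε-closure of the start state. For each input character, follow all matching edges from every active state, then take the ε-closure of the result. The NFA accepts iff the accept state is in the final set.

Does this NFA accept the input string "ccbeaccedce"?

Answer: REJECT

Derivation:
S₀ = ε-closure({0}) = {0}
'c' @ 1: {1,2,3,4}  ✓accept
'c' @ 2: {3,5}  ✓accept
'b' @ 3: {}  — dead — no transitions
rest 'eaccedce' ignored (set empty)
end set {} — state 3 not in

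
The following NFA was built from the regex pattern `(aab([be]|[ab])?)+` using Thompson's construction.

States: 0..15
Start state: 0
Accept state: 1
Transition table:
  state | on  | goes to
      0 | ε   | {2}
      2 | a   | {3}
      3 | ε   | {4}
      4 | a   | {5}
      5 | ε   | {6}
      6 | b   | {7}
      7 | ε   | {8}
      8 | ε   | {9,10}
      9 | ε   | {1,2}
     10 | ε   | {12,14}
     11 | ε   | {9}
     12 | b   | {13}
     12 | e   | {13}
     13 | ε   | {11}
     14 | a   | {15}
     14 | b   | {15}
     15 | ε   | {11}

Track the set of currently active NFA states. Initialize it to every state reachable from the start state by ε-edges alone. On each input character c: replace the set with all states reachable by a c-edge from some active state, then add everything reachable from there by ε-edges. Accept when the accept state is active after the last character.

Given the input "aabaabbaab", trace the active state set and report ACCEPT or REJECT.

Answer: ACCEPT

Derivation:
initial (ε-close {0}): {0,2}
'a' @ 1: {3,4}
'a' @ 2: {5,6}
'b' @ 3: {1,2,7,8,9,10,12,14}  ✓accept
'a' @ 4: {1,2,3,4,9,11,15}  ✓accept
'a' @ 5: {3,4,5,6}
'b' @ 6: {1,2,7,8,9,10,12,14}  ✓accept
'b' @ 7: {1,2,9,11,13,15}  ✓accept
'a' @ 8: {3,4}
'a' @ 9: {5,6}
'b' @ 10: {1,2,7,8,9,10,12,14}  ✓accept
after full input: {1,2,7,8,9,10,12,14}  (accept=1 in)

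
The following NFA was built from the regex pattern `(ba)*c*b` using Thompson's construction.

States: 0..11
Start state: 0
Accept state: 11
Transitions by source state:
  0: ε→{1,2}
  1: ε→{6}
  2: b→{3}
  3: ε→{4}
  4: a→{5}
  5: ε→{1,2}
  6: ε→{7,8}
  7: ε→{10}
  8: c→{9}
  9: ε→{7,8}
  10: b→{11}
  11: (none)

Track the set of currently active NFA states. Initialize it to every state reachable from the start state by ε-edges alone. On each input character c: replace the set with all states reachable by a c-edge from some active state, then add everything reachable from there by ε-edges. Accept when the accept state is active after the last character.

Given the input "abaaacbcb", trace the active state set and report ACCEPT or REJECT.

S₀ = ε-closure({0}) = {0,1,2,6,7,8,10}
'a' @ 1: {}  — dead — no transitions
rest 'baaacbcb' ignored (set empty)
final: {}; accept 11 not in set

Answer: REJECT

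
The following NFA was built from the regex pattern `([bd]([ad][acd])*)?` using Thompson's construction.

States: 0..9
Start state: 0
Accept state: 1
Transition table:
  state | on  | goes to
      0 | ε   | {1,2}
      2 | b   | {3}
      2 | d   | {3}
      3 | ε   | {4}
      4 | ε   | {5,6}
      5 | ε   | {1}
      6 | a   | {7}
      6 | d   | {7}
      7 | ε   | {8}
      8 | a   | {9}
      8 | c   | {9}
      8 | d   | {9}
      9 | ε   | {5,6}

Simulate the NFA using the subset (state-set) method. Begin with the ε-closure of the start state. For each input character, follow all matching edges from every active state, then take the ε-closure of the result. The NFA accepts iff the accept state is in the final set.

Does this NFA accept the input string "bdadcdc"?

Answer: ACCEPT

Trace:
S₀ = ε-closure({0}) = {0,1,2}
'b' @ 1: {1,3,4,5,6}  [accepting]
'd' @ 2: {7,8}
'a' @ 3: {1,5,6,9}  [accepting]
'd' @ 4: {7,8}
'c' @ 5: {1,5,6,9}  [accepting]
'd' @ 6: {7,8}
'c' @ 7: {1,5,6,9}  [accepting]
final: {1,5,6,9}; accept 1 in set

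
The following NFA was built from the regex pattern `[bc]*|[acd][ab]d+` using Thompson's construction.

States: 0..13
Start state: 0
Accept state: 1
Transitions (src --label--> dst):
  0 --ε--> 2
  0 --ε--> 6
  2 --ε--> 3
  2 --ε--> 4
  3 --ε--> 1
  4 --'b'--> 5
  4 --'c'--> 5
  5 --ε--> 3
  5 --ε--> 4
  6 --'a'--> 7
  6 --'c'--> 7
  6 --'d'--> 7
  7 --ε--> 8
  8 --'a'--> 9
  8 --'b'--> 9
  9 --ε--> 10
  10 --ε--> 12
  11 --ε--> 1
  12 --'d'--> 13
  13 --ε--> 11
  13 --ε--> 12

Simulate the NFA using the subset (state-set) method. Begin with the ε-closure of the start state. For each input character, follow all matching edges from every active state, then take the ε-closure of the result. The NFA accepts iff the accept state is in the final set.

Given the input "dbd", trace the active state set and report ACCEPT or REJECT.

start: ε-closure({0}) = {0,1,2,3,4,6}
'd' @ 1: {7,8}
'b' @ 2: {9,10,12}
'd' @ 3: {1,11,12,13}  [accepting]
end set {1,11,12,13} — state 1 in

Answer: ACCEPT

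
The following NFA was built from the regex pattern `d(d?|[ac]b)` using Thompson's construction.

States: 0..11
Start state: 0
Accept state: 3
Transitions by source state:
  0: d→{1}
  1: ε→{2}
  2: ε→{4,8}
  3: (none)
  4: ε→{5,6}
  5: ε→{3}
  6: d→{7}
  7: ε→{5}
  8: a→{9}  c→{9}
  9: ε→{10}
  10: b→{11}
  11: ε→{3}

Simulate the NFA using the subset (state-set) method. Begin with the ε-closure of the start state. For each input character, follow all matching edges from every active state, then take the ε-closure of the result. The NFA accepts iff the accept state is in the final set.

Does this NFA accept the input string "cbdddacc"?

Answer: REJECT

Trace:
S₀ = ε-closure({0}) = {0}
'c' @ 1: {}  — state set empty
rest 'bdddacc' ignored (set empty)
end set {} — state 3 not in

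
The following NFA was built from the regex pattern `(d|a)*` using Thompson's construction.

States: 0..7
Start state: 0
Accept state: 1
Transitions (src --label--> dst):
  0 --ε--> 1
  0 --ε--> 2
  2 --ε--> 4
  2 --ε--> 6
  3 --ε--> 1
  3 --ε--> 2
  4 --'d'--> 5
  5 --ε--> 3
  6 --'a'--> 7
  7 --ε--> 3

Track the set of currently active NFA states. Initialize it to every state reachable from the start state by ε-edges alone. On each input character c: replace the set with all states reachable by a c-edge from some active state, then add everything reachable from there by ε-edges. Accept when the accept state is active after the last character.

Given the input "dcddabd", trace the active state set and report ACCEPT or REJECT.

Answer: REJECT

Steps:
initial (ε-close {0}): {0,1,2,4,6}
'd' @ 1: {1,2,3,4,5,6}  ✓accept
'c' @ 2: {}  — no active states
rest 'ddabd' ignored (set empty)
end set {} — state 1 not in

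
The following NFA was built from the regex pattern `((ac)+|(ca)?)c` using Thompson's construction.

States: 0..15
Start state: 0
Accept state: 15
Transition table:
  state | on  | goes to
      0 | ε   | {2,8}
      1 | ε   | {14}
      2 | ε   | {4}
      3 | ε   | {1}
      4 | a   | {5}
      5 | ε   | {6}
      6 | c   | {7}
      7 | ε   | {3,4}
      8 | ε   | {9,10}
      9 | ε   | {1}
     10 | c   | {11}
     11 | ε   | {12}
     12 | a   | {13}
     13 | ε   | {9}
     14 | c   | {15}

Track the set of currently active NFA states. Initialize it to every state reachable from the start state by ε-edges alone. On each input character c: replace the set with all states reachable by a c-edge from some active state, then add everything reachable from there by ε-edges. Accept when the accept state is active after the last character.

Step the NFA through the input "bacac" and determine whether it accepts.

Answer: REJECT

Derivation:
S₀ = ε-closure({0}) = {0,1,2,4,8,9,10,14}
'b' @ 1: {}  — state set empty
rest 'acac' ignored (set empty)
after full input: {}  (accept=15 not in)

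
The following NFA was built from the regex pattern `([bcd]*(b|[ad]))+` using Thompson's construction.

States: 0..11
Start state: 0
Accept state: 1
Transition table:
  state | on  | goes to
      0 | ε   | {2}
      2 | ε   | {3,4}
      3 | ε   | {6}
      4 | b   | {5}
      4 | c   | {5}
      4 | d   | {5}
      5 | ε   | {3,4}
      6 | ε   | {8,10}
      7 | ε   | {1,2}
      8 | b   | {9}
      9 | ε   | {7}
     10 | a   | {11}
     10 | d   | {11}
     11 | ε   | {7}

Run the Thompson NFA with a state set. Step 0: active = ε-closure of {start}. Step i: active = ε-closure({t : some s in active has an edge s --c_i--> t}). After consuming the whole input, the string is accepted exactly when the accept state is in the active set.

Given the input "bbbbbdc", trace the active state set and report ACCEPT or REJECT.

Answer: REJECT

Steps:
start: ε-closure({0}) = {0,2,3,4,6,8,10}
'b' @ 1: {1,2,3,4,5,6,7,8,9,10}  ✓accept
'b' @ 2: {1,2,3,4,5,6,7,8,9,10}  ✓accept
'b' @ 3: {1,2,3,4,5,6,7,8,9,10}  ✓accept
'b' @ 4: {1,2,3,4,5,6,7,8,9,10}  ✓accept
'b' @ 5: {1,2,3,4,5,6,7,8,9,10}  ✓accept
'd' @ 6: {1,2,3,4,5,6,7,8,10,11}  ✓accept
'c' @ 7: {3,4,5,6,8,10}
end set {3,4,5,6,8,10} — state 1 not in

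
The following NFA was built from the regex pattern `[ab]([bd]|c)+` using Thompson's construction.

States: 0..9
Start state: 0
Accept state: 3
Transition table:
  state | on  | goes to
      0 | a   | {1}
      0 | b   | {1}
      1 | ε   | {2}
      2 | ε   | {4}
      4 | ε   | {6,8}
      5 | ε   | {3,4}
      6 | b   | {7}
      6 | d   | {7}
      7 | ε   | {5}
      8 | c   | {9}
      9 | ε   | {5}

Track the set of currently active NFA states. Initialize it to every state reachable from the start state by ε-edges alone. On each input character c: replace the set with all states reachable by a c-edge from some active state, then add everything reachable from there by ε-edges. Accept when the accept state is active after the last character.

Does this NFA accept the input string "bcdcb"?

start: ε-closure({0}) = {0}
'b' @ 1: {1,2,4,6,8}
'c' @ 2: {3,4,5,6,8,9}  [accepting]
'd' @ 3: {3,4,5,6,7,8}  [accepting]
'c' @ 4: {3,4,5,6,8,9}  [accepting]
'b' @ 5: {3,4,5,6,7,8}  [accepting]
final: {3,4,5,6,7,8}; accept 3 in set

Answer: ACCEPT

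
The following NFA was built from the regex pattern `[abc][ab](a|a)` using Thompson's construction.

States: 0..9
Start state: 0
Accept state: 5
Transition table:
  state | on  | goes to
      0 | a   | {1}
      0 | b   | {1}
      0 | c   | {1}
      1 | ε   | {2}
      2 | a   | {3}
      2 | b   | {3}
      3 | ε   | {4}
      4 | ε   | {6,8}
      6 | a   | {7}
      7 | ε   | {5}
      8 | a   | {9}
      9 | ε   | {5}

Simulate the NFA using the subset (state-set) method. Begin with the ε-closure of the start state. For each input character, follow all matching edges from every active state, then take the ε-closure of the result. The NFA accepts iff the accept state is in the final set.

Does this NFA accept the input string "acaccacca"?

initial (ε-close {0}): {0}
'a' @ 1: {1,2}
'c' @ 2: {}  — dead — no transitions
rest 'accacca' ignored (set empty)
final: {}; accept 5 not in set

Answer: REJECT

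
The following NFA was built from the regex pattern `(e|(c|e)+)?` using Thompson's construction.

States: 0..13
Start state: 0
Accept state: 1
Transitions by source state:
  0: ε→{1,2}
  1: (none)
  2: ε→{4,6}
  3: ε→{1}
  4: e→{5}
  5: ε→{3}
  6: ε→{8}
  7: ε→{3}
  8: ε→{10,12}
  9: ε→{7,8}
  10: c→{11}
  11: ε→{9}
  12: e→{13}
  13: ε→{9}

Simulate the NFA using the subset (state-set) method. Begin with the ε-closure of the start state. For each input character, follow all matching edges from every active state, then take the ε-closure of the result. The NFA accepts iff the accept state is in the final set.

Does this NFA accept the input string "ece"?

S₀ = ε-closure({0}) = {0,1,2,4,6,8,10,12}
'e' @ 1: {1,3,5,7,8,9,10,12,13}  [accepting]
'c' @ 2: {1,3,7,8,9,10,11,12}  [accepting]
'e' @ 3: {1,3,7,8,9,10,12,13}  [accepting]
end set {1,3,7,8,9,10,12,13} — state 1 in

Answer: ACCEPT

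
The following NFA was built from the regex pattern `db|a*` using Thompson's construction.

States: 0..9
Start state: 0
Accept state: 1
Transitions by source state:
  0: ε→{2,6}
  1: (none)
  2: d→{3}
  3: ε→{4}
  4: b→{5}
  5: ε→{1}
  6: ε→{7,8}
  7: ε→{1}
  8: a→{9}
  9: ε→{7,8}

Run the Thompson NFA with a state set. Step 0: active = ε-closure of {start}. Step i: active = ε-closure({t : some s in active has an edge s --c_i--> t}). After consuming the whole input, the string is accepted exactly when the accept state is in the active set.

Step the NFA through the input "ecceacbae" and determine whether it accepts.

S₀ = ε-closure({0}) = {0,1,2,6,7,8}
'e' @ 1: {}  — dead — no transitions
rest 'cceacbae' ignored (set empty)
end set {} — state 1 not in

Answer: REJECT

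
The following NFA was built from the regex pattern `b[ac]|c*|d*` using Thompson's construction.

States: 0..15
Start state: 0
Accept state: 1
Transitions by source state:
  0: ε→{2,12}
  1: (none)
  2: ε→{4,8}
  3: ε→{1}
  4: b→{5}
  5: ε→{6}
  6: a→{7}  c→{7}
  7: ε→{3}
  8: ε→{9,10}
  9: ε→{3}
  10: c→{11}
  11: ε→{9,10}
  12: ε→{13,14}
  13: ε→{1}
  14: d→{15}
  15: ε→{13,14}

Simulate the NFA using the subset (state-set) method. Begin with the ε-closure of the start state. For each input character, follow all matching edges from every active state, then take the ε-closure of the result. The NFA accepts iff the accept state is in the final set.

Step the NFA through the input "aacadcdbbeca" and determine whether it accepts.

Answer: REJECT

Steps:
initial (ε-close {0}): {0,1,2,3,4,8,9,10,12,13,14}
'a' @ 1: {}  — dead — no transitions
rest 'acadcdbbeca' ignored (set empty)
after full input: {}  (accept=1 not in)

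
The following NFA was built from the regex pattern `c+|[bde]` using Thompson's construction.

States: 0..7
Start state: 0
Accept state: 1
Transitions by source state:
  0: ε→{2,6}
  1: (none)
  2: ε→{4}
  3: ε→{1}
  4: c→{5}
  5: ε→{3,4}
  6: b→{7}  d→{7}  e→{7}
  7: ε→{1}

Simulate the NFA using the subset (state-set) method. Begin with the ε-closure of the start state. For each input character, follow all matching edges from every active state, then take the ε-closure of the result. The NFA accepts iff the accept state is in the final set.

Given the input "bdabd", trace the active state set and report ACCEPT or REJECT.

Answer: REJECT

Steps:
initial (ε-close {0}): {0,2,4,6}
'b' @ 1: {1,7}  (accept∈set)
'd' @ 2: {}  — dead — no transitions
rest 'abd' ignored (set empty)
final: {}; accept 1 not in set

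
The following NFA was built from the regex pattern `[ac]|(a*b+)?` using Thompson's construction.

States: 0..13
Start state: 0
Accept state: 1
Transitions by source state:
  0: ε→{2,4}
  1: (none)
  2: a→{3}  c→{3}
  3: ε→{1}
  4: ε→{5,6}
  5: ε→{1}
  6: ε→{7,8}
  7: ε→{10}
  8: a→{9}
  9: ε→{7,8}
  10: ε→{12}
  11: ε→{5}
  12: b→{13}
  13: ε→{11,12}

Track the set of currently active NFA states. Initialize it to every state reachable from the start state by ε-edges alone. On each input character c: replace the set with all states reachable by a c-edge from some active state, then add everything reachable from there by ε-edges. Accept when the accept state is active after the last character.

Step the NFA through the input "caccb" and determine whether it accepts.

Answer: REJECT

Steps:
start: ε-closure({0}) = {0,1,2,4,5,6,7,8,10,12}
'c' @ 1: {1,3}  (accept∈set)
'a' @ 2: {}  — no active states
rest 'ccb' ignored (set empty)
end set {} — state 1 not in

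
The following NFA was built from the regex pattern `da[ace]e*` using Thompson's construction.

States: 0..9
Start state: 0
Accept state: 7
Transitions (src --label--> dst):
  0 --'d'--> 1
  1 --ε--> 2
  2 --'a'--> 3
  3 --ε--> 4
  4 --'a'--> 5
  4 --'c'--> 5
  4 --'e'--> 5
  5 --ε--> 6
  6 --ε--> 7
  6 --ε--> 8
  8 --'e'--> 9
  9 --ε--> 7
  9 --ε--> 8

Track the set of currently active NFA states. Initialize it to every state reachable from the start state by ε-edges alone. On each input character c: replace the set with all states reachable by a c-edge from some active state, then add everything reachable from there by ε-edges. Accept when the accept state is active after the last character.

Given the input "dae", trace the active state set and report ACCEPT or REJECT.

Answer: ACCEPT

Trace:
S₀ = ε-closure({0}) = {0}
'd' @ 1: {1,2}
'a' @ 2: {3,4}
'e' @ 3: {5,6,7,8}  [accepting]
final: {5,6,7,8}; accept 7 in set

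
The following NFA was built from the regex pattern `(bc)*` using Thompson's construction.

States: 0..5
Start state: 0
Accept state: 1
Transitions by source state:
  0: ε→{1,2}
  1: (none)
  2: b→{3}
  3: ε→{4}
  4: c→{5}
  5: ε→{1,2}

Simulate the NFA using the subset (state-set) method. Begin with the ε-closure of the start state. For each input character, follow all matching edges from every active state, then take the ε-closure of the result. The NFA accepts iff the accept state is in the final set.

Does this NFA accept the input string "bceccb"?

S₀ = ε-closure({0}) = {0,1,2}
'b' @ 1: {3,4}
'c' @ 2: {1,2,5}  [accepting]
'e' @ 3: {}  — state set empty
rest 'ccb' ignored (set empty)
after full input: {}  (accept=1 not in)

Answer: REJECT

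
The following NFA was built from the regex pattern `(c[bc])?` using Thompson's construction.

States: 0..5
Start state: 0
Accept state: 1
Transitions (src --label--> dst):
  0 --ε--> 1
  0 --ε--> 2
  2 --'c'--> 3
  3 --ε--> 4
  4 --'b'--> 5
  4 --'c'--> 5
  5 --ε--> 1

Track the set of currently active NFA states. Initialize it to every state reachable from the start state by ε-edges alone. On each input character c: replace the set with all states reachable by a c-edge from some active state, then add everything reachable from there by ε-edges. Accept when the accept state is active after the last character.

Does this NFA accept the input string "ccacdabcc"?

Answer: REJECT

Trace:
initial (ε-close {0}): {0,1,2}
'c' @ 1: {3,4}
'c' @ 2: {1,5}  ✓accept
'a' @ 3: {}  — no active states
rest 'cdabcc' ignored (set empty)
final: {}; accept 1 not in set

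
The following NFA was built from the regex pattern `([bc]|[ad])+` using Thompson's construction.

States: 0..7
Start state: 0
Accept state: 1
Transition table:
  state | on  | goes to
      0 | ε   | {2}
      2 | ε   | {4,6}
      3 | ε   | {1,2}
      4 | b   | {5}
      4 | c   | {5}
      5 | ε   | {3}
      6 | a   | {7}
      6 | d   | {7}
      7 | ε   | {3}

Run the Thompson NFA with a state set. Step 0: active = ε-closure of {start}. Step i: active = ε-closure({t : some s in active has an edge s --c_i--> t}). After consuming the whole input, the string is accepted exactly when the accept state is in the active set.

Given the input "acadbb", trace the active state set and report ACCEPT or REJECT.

Answer: ACCEPT

Steps:
initial (ε-close {0}): {0,2,4,6}
'a' @ 1: {1,2,3,4,6,7}  (accept∈set)
'c' @ 2: {1,2,3,4,5,6}  (accept∈set)
'a' @ 3: {1,2,3,4,6,7}  (accept∈set)
'd' @ 4: {1,2,3,4,6,7}  (accept∈set)
'b' @ 5: {1,2,3,4,5,6}  (accept∈set)
'b' @ 6: {1,2,3,4,5,6}  (accept∈set)
final: {1,2,3,4,5,6}; accept 1 in set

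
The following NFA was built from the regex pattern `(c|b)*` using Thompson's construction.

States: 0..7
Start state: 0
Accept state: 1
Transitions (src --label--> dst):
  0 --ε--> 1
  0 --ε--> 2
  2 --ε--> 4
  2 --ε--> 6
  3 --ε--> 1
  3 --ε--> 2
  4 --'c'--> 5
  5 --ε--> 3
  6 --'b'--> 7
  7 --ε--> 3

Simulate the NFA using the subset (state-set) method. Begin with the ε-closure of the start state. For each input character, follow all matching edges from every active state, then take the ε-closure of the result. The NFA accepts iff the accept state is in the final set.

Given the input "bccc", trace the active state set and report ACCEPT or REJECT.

initial (ε-close {0}): {0,1,2,4,6}
'b' @ 1: {1,2,3,4,6,7}  (accept∈set)
'c' @ 2: {1,2,3,4,5,6}  (accept∈set)
'c' @ 3: {1,2,3,4,5,6}  (accept∈set)
'c' @ 4: {1,2,3,4,5,6}  (accept∈set)
final: {1,2,3,4,5,6}; accept 1 in set

Answer: ACCEPT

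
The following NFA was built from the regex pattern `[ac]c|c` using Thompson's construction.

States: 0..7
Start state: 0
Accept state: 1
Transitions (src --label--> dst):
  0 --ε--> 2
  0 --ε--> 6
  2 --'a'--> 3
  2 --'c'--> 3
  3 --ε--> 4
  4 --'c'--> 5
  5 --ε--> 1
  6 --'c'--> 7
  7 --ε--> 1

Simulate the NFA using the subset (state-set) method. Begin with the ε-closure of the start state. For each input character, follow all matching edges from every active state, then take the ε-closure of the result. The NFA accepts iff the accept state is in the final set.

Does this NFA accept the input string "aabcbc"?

initial (ε-close {0}): {0,2,6}
'a' @ 1: {3,4}
'a' @ 2: {}  — no active states
rest 'bcbc' ignored (set empty)
after full input: {}  (accept=1 not in)

Answer: REJECT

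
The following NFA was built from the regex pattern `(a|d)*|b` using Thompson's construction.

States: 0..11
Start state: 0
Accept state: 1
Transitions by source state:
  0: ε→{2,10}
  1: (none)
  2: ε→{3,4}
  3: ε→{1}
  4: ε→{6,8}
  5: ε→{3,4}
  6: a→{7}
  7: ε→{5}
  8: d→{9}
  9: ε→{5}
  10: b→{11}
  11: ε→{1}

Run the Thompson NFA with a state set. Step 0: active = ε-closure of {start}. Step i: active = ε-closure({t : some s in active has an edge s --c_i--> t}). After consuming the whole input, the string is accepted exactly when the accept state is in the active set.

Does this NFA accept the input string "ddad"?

initial (ε-close {0}): {0,1,2,3,4,6,8,10}
'd' @ 1: {1,3,4,5,6,8,9}  [accepting]
'd' @ 2: {1,3,4,5,6,8,9}  [accepting]
'a' @ 3: {1,3,4,5,6,7,8}  [accepting]
'd' @ 4: {1,3,4,5,6,8,9}  [accepting]
end set {1,3,4,5,6,8,9} — state 1 in

Answer: ACCEPT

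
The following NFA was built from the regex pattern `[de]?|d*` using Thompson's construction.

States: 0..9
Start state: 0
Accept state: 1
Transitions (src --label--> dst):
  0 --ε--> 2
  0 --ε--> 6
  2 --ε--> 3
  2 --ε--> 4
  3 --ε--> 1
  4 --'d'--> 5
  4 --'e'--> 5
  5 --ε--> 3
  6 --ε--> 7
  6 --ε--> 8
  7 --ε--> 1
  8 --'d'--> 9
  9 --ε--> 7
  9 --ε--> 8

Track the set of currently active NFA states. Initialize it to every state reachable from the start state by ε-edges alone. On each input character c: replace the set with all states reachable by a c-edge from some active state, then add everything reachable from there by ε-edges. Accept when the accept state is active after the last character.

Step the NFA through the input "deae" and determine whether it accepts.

start: ε-closure({0}) = {0,1,2,3,4,6,7,8}
'd' @ 1: {1,3,5,7,8,9}  [accepting]
'e' @ 2: {}  — no active states
rest 'ae' ignored (set empty)
end set {} — state 1 not in

Answer: REJECT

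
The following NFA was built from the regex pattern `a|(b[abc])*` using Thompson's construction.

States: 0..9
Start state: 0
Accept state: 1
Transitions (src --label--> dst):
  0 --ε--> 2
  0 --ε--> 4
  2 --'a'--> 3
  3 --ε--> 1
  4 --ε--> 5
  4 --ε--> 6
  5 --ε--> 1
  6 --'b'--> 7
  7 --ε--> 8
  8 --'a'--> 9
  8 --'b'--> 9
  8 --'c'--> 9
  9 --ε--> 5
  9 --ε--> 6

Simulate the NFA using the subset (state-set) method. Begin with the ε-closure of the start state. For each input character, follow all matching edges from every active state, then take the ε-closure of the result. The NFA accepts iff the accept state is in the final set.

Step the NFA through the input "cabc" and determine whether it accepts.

start: ε-closure({0}) = {0,1,2,4,5,6}
'c' @ 1: {}  — no active states
rest 'abc' ignored (set empty)
after full input: {}  (accept=1 not in)

Answer: REJECT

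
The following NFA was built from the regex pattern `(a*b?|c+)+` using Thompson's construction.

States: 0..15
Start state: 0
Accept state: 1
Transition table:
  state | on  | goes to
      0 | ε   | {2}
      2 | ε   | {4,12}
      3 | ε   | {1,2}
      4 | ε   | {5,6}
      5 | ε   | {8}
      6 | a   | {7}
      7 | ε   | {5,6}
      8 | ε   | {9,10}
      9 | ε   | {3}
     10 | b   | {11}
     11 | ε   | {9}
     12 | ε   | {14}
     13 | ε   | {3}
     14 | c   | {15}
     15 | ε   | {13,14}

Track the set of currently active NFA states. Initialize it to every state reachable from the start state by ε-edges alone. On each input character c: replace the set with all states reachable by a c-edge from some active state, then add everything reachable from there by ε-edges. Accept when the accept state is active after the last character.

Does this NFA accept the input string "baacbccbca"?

Answer: ACCEPT

Derivation:
start: ε-closure({0}) = {0,1,2,3,4,5,6,8,9,10,12,14}
'b' @ 1: {1,2,3,4,5,6,8,9,10,11,12,14}  [accepting]
'a' @ 2: {1,2,3,4,5,6,7,8,9,10,12,14}  [accepting]
'a' @ 3: {1,2,3,4,5,6,7,8,9,10,12,14}  [accepting]
'c' @ 4: {1,2,3,4,5,6,8,9,10,12,13,14,15}  [accepting]
'b' @ 5: {1,2,3,4,5,6,8,9,10,11,12,14}  [accepting]
'c' @ 6: {1,2,3,4,5,6,8,9,10,12,13,14,15}  [accepting]
'c' @ 7: {1,2,3,4,5,6,8,9,10,12,13,14,15}  [accepting]
'b' @ 8: {1,2,3,4,5,6,8,9,10,11,12,14}  [accepting]
'c' @ 9: {1,2,3,4,5,6,8,9,10,12,13,14,15}  [accepting]
'a' @ 10: {1,2,3,4,5,6,7,8,9,10,12,14}  [accepting]
after full input: {1,2,3,4,5,6,7,8,9,10,12,14}  (accept=1 in)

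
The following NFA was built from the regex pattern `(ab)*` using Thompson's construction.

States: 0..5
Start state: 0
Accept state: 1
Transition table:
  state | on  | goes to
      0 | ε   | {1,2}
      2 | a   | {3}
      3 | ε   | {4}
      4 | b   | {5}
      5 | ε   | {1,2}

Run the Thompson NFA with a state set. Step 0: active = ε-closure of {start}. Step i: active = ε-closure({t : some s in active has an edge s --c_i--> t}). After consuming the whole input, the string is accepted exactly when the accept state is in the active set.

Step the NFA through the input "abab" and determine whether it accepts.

Answer: ACCEPT

Derivation:
start: ε-closure({0}) = {0,1,2}
'a' @ 1: {3,4}
'b' @ 2: {1,2,5}  ✓accept
'a' @ 3: {3,4}
'b' @ 4: {1,2,5}  ✓accept
after full input: {1,2,5}  (accept=1 in)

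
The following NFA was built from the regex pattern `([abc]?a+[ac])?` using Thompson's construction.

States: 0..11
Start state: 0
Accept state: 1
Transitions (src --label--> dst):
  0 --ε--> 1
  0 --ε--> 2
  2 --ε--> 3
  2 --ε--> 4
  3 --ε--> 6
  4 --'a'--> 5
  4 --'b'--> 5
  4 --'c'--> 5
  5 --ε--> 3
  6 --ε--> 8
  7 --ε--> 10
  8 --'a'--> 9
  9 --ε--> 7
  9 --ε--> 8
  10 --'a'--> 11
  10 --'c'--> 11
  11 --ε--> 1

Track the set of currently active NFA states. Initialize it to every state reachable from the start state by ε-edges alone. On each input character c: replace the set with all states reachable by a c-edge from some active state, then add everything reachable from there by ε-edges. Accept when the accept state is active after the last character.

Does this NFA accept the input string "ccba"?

initial (ε-close {0}): {0,1,2,3,4,6,8}
'c' @ 1: {3,5,6,8}
'c' @ 2: {}  — state set empty
rest 'ba' ignored (set empty)
after full input: {}  (accept=1 not in)

Answer: REJECT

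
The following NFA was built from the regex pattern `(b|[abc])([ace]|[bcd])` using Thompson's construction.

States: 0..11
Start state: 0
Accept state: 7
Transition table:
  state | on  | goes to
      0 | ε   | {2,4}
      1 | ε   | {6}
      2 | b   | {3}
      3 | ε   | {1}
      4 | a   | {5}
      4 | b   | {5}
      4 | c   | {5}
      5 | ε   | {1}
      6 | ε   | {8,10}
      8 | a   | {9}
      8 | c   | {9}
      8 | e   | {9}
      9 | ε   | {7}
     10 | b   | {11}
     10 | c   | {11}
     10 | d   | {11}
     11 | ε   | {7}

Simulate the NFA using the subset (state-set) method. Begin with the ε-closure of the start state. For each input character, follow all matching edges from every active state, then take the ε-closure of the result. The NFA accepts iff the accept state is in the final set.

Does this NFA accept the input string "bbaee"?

start: ε-closure({0}) = {0,2,4}
'b' @ 1: {1,3,5,6,8,10}
'b' @ 2: {7,11}  [accepting]
'a' @ 3: {}  — no active states
rest 'ee' ignored (set empty)
final: {}; accept 7 not in set

Answer: REJECT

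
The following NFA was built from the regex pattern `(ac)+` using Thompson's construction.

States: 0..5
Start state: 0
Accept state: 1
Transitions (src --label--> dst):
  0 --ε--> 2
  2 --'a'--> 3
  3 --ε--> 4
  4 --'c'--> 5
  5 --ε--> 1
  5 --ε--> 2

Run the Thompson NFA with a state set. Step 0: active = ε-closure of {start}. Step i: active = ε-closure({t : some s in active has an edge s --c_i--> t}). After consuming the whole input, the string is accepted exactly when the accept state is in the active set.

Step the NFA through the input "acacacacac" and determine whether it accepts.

S₀ = ε-closure({0}) = {0,2}
'a' @ 1: {3,4}
'c' @ 2: {1,2,5}  (accept∈set)
'a' @ 3: {3,4}
'c' @ 4: {1,2,5}  (accept∈set)
'a' @ 5: {3,4}
'c' @ 6: {1,2,5}  (accept∈set)
'a' @ 7: {3,4}
'c' @ 8: {1,2,5}  (accept∈set)
'a' @ 9: {3,4}
'c' @ 10: {1,2,5}  (accept∈set)
final: {1,2,5}; accept 1 in set

Answer: ACCEPT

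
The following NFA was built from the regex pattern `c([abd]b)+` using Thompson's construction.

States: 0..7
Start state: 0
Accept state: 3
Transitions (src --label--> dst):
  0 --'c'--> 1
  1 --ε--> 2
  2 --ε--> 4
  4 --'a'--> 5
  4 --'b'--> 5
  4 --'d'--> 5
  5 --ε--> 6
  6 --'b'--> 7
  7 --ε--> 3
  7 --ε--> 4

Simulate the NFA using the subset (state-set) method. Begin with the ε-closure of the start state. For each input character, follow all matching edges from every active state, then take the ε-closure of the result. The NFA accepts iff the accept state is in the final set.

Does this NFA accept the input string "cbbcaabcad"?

start: ε-closure({0}) = {0}
'c' @ 1: {1,2,4}
'b' @ 2: {5,6}
'b' @ 3: {3,4,7}  (accept∈set)
'c' @ 4: {}  — state set empty
rest 'aabcad' ignored (set empty)
end set {} — state 3 not in

Answer: REJECT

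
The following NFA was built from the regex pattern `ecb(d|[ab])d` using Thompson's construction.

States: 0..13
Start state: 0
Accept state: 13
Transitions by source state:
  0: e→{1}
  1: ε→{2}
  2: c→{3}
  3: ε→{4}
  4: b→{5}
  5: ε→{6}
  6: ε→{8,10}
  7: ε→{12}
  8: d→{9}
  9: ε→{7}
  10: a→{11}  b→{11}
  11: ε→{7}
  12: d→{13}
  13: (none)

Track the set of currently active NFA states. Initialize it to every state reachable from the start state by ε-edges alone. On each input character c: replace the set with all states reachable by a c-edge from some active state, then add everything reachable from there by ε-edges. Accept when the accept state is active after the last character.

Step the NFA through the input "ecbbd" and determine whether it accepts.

start: ε-closure({0}) = {0}
'e' @ 1: {1,2}
'c' @ 2: {3,4}
'b' @ 3: {5,6,8,10}
'b' @ 4: {7,11,12}
'd' @ 5: {13}  (accept∈set)
final: {13}; accept 13 in set

Answer: ACCEPT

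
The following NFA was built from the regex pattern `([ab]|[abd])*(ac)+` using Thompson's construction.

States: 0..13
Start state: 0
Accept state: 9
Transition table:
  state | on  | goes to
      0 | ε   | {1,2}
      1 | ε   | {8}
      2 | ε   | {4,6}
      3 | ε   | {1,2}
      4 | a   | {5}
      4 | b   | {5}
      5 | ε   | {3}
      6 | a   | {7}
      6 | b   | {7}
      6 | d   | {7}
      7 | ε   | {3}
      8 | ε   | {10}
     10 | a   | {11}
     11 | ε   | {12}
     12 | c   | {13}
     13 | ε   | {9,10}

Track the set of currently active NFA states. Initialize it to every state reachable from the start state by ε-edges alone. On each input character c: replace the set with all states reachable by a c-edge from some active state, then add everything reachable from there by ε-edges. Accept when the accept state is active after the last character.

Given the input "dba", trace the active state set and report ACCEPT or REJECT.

Answer: REJECT

Steps:
start: ε-closure({0}) = {0,1,2,4,6,8,10}
'd' @ 1: {1,2,3,4,6,7,8,10}
'b' @ 2: {1,2,3,4,5,6,7,8,10}
'a' @ 3: {1,2,3,4,5,6,7,8,10,11,12}
after full input: {1,2,3,4,5,6,7,8,10,11,12}  (accept=9 not in)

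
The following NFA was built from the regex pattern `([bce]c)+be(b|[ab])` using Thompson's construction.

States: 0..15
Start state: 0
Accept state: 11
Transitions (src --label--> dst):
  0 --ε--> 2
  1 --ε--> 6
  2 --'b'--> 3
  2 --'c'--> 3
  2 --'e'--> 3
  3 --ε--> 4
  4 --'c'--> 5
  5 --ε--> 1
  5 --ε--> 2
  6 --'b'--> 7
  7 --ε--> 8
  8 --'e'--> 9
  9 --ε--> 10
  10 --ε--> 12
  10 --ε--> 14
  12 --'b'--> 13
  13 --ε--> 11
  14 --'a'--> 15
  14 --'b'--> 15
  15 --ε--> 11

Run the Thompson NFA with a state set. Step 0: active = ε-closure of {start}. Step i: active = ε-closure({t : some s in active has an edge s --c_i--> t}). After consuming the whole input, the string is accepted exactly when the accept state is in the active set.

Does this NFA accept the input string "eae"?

Answer: REJECT

Derivation:
start: ε-closure({0}) = {0,2}
'e' @ 1: {3,4}
'a' @ 2: {}  — dead — no transitions
rest 'e' ignored (set empty)
end set {} — state 11 not in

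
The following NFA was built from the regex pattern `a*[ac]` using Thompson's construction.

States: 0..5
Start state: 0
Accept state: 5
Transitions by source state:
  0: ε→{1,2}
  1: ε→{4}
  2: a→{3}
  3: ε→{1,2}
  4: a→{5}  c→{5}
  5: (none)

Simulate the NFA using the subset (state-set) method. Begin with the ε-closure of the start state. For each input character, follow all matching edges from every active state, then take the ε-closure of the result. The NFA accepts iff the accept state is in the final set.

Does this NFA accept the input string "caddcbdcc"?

S₀ = ε-closure({0}) = {0,1,2,4}
'c' @ 1: {5}  ✓accept
'a' @ 2: {}  — dead — no transitions
rest 'ddcbdcc' ignored (set empty)
after full input: {}  (accept=5 not in)

Answer: REJECT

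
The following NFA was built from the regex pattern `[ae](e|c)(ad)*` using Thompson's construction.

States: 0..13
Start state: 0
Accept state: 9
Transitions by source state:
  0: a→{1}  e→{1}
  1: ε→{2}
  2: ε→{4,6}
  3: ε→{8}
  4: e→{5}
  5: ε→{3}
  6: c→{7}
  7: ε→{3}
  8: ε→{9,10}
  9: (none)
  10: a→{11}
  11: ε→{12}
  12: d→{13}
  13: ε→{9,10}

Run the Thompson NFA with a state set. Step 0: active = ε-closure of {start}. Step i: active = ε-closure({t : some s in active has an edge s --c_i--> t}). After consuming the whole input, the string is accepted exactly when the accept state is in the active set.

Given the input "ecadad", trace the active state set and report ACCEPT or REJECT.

Answer: ACCEPT

Steps:
initial (ε-close {0}): {0}
'e' @ 1: {1,2,4,6}
'c' @ 2: {3,7,8,9,10}  [accepting]
'a' @ 3: {11,12}
'd' @ 4: {9,10,13}  [accepting]
'a' @ 5: {11,12}
'd' @ 6: {9,10,13}  [accepting]
final: {9,10,13}; accept 9 in set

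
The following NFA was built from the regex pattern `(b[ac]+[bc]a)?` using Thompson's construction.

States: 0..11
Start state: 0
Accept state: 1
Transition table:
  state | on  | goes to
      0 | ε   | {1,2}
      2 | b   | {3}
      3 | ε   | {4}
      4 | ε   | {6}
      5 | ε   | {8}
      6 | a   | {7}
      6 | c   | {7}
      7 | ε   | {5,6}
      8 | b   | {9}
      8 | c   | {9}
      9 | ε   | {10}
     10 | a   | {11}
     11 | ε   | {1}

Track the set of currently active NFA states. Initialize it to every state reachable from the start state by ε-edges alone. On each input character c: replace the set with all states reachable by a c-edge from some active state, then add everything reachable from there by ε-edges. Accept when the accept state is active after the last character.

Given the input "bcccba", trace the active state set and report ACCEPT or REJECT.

Answer: ACCEPT

Derivation:
initial (ε-close {0}): {0,1,2}
'b' @ 1: {3,4,6}
'c' @ 2: {5,6,7,8}
'c' @ 3: {5,6,7,8,9,10}
'c' @ 4: {5,6,7,8,9,10}
'b' @ 5: {9,10}
'a' @ 6: {1,11}  ✓accept
end set {1,11} — state 1 in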